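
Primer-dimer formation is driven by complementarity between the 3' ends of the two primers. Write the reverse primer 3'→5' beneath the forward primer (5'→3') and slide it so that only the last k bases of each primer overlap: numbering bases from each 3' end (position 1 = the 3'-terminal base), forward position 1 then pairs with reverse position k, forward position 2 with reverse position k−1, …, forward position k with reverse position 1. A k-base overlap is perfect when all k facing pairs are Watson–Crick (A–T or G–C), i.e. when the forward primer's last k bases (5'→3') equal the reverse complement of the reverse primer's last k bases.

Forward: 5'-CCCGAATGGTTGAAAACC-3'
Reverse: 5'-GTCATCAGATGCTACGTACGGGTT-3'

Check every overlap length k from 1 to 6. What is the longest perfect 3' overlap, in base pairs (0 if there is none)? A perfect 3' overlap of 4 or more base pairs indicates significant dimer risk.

Longest perfect overlap: 4 complementary base pairs; significant dimer risk (threshold 4).

Last 6 bases (5'→3') — forward …AAAACC, reverse …CGGGTT.
Reverse complement of the reverse primer's last 6 bases: AACCCG; its first k bases are the reverse complement of the reverse primer's last k bases, so a perfect k-base overlap needs the forward primer's last k bases to equal them.
Comparing (forward last k vs required): k=1: C vs A ✗; k=2: CC vs AA ✗; k=3: ACC vs AAC ✗; k=4: AACC vs AACC ✓; k=5: AAACC vs AACCC ✗; k=6: AAAACC vs AACCCG ✗.
Only k = 4 is perfect, so the longest perfect 3' overlap is 4.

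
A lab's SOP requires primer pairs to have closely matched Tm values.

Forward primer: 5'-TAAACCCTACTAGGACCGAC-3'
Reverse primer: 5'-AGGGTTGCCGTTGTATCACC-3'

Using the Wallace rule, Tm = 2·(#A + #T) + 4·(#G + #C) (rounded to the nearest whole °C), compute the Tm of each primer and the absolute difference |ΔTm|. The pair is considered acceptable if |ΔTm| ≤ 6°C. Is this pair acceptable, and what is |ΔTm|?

|ΔTm| = 2°C; the pair is acceptable.

Forward: A=7 T=3 G=3 C=7 → Tm = 2·10 + 4·10 = 60°C.
Reverse: A=3 T=6 G=6 C=5 → Tm = 2·9 + 4·11 = 62°C.
|ΔTm| = |60 − 62| = 2°C, ≤ 6°C.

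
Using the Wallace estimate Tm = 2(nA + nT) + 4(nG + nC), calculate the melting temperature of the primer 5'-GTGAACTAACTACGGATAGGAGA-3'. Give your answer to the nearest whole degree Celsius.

66°C

Base counts: A=9, T=4, G=7, C=3 (length 23).
Tm = 2·(9+4) + 4·(7+3) = 2·13 + 4·10 = 26 + 40 = 66°C.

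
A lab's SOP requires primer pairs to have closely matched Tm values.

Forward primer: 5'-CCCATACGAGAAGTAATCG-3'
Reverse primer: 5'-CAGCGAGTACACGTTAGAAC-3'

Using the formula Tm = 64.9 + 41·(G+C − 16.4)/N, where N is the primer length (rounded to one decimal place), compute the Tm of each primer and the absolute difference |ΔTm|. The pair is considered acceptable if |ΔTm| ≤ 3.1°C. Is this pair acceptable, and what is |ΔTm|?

|ΔTm| = 2.9°C; the pair is acceptable.

Forward: G+C = 9, N = 19 → Tm = 64.9 + 41·(9 − 16.4)/19 = 48.9°C.
Reverse: G+C = 10, N = 20 → Tm = 64.9 + 41·(10 − 16.4)/20 = 51.8°C.
|ΔTm| = |48.9 − 51.8| = 2.9°C, ≤ 3.1°C.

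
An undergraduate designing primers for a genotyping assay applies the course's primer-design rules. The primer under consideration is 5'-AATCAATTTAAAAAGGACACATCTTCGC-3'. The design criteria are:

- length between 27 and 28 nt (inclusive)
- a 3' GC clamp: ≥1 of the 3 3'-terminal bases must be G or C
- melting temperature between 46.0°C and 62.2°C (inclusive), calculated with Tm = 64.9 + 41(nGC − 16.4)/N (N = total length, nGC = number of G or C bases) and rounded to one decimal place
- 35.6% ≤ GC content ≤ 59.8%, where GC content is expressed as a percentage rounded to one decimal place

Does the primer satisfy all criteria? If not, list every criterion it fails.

Base counts: A=12, T=7, G=3, C=6 (length 28).
length: length 28 ✓
GC clamp: 3' end CGC has 3 G/C ✓
Tm: Tm = 64.9 + 41·(9 − 16.4)/28 = 54.1°C ✓
GC content: GC 9/28 = 32.1%, outside 35.6–59.8% ✗

Fails: GC content.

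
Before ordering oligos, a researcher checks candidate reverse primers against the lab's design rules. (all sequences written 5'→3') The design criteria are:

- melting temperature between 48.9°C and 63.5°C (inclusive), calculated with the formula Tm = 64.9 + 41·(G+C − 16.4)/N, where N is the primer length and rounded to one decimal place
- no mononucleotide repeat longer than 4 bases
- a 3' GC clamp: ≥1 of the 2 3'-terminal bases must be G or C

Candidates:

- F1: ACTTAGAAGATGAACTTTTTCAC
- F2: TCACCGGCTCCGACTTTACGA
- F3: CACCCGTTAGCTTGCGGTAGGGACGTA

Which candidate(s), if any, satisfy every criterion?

F2 only.

F1 (23 nt, A=8 T=8 G=3 C=4): Tm = 64.9 + 41·(7 − 16.4)/23 = 48.1°C, outside 48.9–63.5°C ✗; longest run = 5, exceeds 4 ✗; 3' end AC has 1 G/C ✓ — fails.
F2 (21 nt, A=4 T=5 G=4 C=8): Tm = 64.9 + 41·(12 − 16.4)/21 = 56.3°C ✓; longest run = 3 ✓; 3' end GA has 1 G/C ✓ — passes.
F3 (27 nt, A=5 T=6 G=9 C=7): Tm = 64.9 + 41·(16 − 16.4)/27 = 64.3°C, outside 48.9–63.5°C ✗; longest run = 3 ✓; 3' end TA has 0 G/C, need ≥1 ✗ — fails.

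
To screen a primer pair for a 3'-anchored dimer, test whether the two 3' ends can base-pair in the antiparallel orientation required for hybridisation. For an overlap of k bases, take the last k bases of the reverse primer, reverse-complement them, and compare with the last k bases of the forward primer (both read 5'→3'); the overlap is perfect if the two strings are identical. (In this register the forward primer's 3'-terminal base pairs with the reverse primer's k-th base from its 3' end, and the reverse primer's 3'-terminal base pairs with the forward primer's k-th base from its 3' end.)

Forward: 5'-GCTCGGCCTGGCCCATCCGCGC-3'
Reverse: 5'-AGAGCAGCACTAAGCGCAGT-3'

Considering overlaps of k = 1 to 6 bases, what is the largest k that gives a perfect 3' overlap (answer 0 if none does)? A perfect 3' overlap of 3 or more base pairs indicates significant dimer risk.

Last 6 bases (5'→3') — forward …CCGCGC, reverse …CGCAGT.
Reverse complement of the reverse primer's last 6 bases: ACTGCG; its first k bases are the reverse complement of the reverse primer's last k bases, so a perfect k-base overlap needs the forward primer's last k bases to equal them.
Comparing (forward last k vs required): k=1: C vs A ✗; k=2: GC vs AC ✗; k=3: CGC vs ACT ✗; k=4: GCGC vs ACTG ✗; k=5: CGCGC vs ACTGC ✗; k=6: CCGCGC vs ACTGCG ✗.
No overlap length from 1 to 6 is perfect, so the longest perfect 3' overlap is 0.

Longest perfect overlap: 0 complementary base pairs; below the dimer-risk threshold (threshold 3).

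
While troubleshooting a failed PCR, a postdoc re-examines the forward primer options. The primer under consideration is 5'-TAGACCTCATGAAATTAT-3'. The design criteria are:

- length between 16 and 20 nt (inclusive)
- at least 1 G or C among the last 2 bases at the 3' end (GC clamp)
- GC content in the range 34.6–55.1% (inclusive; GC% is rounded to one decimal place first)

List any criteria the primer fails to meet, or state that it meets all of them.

Fails: GC clamp, GC content.

Base counts: A=7, T=6, G=2, C=3 (length 18).
length: length 18 ✓
GC clamp: 3' end AT has 0 G/C, need ≥1 ✗
GC content: GC 5/18 = 27.8%, outside 34.6–55.1% ✗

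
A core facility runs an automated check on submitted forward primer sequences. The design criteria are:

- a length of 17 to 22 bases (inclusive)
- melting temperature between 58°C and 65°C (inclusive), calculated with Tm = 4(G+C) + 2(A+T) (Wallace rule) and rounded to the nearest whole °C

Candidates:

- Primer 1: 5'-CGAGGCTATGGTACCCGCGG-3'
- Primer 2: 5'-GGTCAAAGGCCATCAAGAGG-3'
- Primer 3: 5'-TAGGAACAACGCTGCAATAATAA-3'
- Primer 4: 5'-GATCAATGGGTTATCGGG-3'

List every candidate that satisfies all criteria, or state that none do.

Primer 1 (20 nt, A=3 T=3 G=8 C=6): length 20 ✓; Tm = 2·6 + 4·14 = 68°C, outside 58–65°C ✗ — fails.
Primer 2 (20 nt, A=7 T=2 G=7 C=4): length 20 ✓; Tm = 2·9 + 4·11 = 62°C ✓ — passes.
Primer 3 (23 nt, A=11 T=4 G=4 C=4): length 23, outside 17–22 ✗; Tm = 2·15 + 4·8 = 62°C ✓ — fails.
Primer 4 (18 nt, A=4 T=5 G=7 C=2): length 18 ✓; Tm = 2·9 + 4·9 = 54°C, outside 58–65°C ✗ — fails.

Primer 2 only.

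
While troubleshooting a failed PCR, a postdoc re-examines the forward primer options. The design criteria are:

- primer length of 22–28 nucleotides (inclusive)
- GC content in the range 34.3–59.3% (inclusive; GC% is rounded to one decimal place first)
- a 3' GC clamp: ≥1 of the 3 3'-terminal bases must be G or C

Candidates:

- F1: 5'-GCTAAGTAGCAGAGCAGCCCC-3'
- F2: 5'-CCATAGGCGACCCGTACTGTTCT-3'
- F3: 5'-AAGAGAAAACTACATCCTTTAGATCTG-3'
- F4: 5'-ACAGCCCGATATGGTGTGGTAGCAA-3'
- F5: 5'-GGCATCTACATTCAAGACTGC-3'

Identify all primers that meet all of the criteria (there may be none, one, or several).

F1 (21 nt, A=6 T=2 G=6 C=7): length 21, outside 22–28 ✗; GC 13/21 = 61.9%, outside 34.3–59.3% ✗; 3' end CCC has 3 G/C ✓ — fails.
F2 (23 nt, A=4 T=6 G=5 C=8): length 23 ✓; GC 13/23 = 56.5% ✓; 3' end TCT has 1 G/C ✓ — passes.
F3 (27 nt, A=11 T=7 G=4 C=5): length 27 ✓; GC 9/27 = 33.3%, outside 34.3–59.3% ✗; 3' end CTG has 2 G/C ✓ — fails.
F4 (25 nt, A=7 T=5 G=8 C=5): length 25 ✓; GC 13/25 = 52.0% ✓; 3' end CAA has 1 G/C ✓ — passes.
F5 (21 nt, A=6 T=5 G=4 C=6): length 21, outside 22–28 ✗; GC 10/21 = 47.6% ✓; 3' end TGC has 2 G/C ✓ — fails.

F2 and F4.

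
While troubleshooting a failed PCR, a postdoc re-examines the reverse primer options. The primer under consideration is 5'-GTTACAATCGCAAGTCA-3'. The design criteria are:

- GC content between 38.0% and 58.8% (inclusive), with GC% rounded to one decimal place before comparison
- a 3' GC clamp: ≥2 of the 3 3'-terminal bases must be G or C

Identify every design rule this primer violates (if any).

Base counts: A=6, T=4, G=3, C=4 (length 17).
GC content: GC 7/17 = 41.2% ✓
GC clamp: 3' end TCA has 1 G/C, need ≥2 ✗

Fails: GC clamp.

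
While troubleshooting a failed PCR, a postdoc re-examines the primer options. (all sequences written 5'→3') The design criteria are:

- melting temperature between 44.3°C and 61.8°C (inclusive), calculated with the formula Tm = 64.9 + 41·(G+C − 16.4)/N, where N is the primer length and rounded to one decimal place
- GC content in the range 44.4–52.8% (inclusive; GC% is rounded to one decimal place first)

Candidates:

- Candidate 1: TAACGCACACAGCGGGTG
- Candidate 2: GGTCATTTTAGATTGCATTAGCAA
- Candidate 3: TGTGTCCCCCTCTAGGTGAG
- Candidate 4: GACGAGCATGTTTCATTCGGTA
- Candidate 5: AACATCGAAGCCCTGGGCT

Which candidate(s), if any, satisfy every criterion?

Candidate 1 (18 nt, A=5 T=2 G=6 C=5): Tm = 64.9 + 41·(11 − 16.4)/18 = 52.6°C ✓; GC 11/18 = 61.1%, outside 44.4–52.8% ✗ — fails.
Candidate 2 (24 nt, A=7 T=9 G=5 C=3): Tm = 64.9 + 41·(8 − 16.4)/24 = 50.6°C ✓; GC 8/24 = 33.3%, outside 44.4–52.8% ✗ — fails.
Candidate 3 (20 nt, A=2 T=6 G=6 C=6): Tm = 64.9 + 41·(12 − 16.4)/20 = 55.9°C ✓; GC 12/20 = 60.0%, outside 44.4–52.8% ✗ — fails.
Candidate 4 (22 nt, A=5 T=7 G=6 C=4): Tm = 64.9 + 41·(10 − 16.4)/22 = 53.0°C ✓; GC 10/22 = 45.5% ✓ — passes.
Candidate 5 (19 nt, A=5 T=3 G=5 C=6): Tm = 64.9 + 41·(11 − 16.4)/19 = 53.2°C ✓; GC 11/19 = 57.9%, outside 44.4–52.8% ✗ — fails.

Candidate 4 only.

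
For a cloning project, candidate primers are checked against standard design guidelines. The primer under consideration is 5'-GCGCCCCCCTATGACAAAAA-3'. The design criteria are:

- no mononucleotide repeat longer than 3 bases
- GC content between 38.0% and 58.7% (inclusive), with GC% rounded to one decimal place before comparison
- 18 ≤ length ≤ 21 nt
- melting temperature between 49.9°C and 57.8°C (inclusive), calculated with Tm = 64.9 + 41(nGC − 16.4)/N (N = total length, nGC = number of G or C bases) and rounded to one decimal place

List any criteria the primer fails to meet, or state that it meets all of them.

Base counts: A=7, T=2, G=3, C=8 (length 20).
homopolymer run: longest run = 6, exceeds 3 ✗
GC content: GC 11/20 = 55.0% ✓
length: length 20 ✓
Tm: Tm = 64.9 + 41·(11 − 16.4)/20 = 53.8°C ✓

Fails: homopolymer run.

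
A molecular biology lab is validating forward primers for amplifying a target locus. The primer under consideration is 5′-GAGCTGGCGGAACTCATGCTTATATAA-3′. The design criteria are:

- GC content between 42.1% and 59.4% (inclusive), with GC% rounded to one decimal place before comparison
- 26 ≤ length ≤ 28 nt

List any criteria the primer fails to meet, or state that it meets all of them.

Base counts: A=8, T=7, G=7, C=5 (length 27).
GC content: GC 12/27 = 44.4% ✓
length: length 27 ✓

Meets all criteria.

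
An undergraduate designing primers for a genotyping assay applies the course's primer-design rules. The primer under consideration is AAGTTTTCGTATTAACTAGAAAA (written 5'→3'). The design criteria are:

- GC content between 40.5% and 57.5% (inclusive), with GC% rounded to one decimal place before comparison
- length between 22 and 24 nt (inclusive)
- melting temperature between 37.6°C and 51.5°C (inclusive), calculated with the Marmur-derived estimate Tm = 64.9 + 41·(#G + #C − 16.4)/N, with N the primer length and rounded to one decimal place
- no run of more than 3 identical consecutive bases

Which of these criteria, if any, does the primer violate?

Fails: GC content, homopolymer run.

Base counts: A=10, T=8, G=3, C=2 (length 23).
GC content: GC 5/23 = 21.7%, outside 40.5–57.5% ✗
length: length 23 ✓
Tm: Tm = 64.9 + 41·(5 − 16.4)/23 = 44.6°C ✓
homopolymer run: longest run = 4, exceeds 3 ✗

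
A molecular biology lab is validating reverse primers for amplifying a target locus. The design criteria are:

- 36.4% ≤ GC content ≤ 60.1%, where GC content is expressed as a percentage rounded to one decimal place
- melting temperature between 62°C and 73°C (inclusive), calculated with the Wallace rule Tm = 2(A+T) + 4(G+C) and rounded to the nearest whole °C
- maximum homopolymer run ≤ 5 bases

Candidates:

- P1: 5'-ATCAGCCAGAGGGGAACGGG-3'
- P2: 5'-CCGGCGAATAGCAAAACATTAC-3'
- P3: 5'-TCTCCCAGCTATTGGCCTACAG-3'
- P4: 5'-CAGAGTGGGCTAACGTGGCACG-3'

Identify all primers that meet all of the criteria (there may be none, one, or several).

P1 (20 nt, A=6 T=1 G=9 C=4): GC 13/20 = 65.0%, outside 36.4–60.1% ✗; Tm = 2·7 + 4·13 = 66°C ✓; longest run = 4 ✓ — fails.
P2 (22 nt, A=9 T=3 G=4 C=6): GC 10/22 = 45.5% ✓; Tm = 2·12 + 4·10 = 64°C ✓; longest run = 4 ✓ — passes.
P3 (22 nt, A=4 T=6 G=4 C=8): GC 12/22 = 54.5% ✓; Tm = 2·10 + 4·12 = 68°C ✓; longest run = 3 ✓ — passes.
P4 (22 nt, A=5 T=3 G=9 C=5): GC 14/22 = 63.6%, outside 36.4–60.1% ✗; Tm = 2·8 + 4·14 = 72°C ✓; longest run = 3 ✓ — fails.

P2 and P3.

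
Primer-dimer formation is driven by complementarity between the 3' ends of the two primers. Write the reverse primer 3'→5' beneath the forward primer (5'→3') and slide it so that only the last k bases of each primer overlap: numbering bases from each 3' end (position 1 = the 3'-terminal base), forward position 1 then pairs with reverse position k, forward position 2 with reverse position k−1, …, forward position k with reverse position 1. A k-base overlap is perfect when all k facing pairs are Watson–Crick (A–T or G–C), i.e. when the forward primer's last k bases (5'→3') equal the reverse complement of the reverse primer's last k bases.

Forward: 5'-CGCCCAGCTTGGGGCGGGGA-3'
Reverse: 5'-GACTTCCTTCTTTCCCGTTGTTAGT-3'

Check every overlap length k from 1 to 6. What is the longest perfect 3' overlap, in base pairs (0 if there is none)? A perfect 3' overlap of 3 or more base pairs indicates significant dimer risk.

Last 6 bases (5'→3') — forward …CGGGGA, reverse …GTTAGT.
Reverse complement of the reverse primer's last 6 bases: ACTAAC; its first k bases are the reverse complement of the reverse primer's last k bases, so a perfect k-base overlap needs the forward primer's last k bases to equal them.
Comparing (forward last k vs required): k=1: A vs A ✓; k=2: GA vs AC ✗; k=3: GGA vs ACT ✗; k=4: GGGA vs ACTA ✗; k=5: GGGGA vs ACTAA ✗; k=6: CGGGGA vs ACTAAC ✗.
Only k = 1 is perfect, so the longest perfect 3' overlap is 1.

Longest perfect overlap: 1 complementary base pair; below the dimer-risk threshold (threshold 3).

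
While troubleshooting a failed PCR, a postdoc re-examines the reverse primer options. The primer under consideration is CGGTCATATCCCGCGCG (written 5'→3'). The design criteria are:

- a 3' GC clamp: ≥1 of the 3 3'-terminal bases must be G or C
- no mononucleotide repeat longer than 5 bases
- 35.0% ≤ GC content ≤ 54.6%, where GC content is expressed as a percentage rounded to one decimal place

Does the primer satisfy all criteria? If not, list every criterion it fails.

Fails: GC content.

Base counts: A=2, T=3, G=5, C=7 (length 17).
GC clamp: 3' end GCG has 3 G/C ✓
homopolymer run: longest run = 3 ✓
GC content: GC 12/17 = 70.6%, outside 35.0–54.6% ✗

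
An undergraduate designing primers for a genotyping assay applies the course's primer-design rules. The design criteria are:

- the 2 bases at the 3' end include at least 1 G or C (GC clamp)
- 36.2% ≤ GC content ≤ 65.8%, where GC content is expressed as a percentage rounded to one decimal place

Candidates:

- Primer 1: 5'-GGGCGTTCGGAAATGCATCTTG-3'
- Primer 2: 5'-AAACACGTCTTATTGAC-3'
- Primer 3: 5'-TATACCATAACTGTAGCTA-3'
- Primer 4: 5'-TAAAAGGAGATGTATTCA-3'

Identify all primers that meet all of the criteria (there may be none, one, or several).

Primer 1 only.

Primer 1 (22 nt, A=4 T=6 G=8 C=4): 3' end TG has 1 G/C ✓; GC 12/22 = 54.5% ✓ — passes.
Primer 2 (17 nt, A=6 T=5 G=2 C=4): 3' end AC has 1 G/C ✓; GC 6/17 = 35.3%, outside 36.2–65.8% ✗ — fails.
Primer 3 (19 nt, A=7 T=6 G=2 C=4): 3' end TA has 0 G/C, need ≥1 ✗; GC 6/19 = 31.6%, outside 36.2–65.8% ✗ — fails.
Primer 4 (18 nt, A=8 T=5 G=4 C=1): 3' end CA has 1 G/C ✓; GC 5/18 = 27.8%, outside 36.2–65.8% ✗ — fails.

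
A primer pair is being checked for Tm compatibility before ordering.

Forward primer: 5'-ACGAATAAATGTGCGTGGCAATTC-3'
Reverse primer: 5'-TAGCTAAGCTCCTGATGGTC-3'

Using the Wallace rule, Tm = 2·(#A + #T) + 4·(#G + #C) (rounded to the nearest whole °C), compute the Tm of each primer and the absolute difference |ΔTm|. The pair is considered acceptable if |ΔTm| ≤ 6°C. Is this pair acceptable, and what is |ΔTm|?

|ΔTm| = 8°C; the pair is not acceptable.

Forward: A=8 T=6 G=6 C=4 → Tm = 2·14 + 4·10 = 68°C.
Reverse: A=4 T=6 G=5 C=5 → Tm = 2·10 + 4·10 = 60°C.
|ΔTm| = |68 − 60| = 8°C, > 6°C.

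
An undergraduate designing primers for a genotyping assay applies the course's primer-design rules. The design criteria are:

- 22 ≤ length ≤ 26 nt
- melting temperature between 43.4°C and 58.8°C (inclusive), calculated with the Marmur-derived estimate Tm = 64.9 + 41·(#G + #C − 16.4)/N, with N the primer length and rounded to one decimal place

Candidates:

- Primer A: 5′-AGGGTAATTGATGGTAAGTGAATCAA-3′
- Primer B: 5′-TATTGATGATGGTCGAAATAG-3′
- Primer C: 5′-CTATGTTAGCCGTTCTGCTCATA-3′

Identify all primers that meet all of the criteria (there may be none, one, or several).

Primer A and Primer C.

Primer A (26 nt, A=10 T=7 G=8 C=1): length 26 ✓; Tm = 64.9 + 41·(9 − 16.4)/26 = 53.2°C ✓ — passes.
Primer B (21 nt, A=7 T=7 G=6 C=1): length 21, outside 22–26 ✗; Tm = 64.9 + 41·(7 − 16.4)/21 = 46.5°C ✓ — fails.
Primer C (23 nt, A=4 T=9 G=4 C=6): length 23 ✓; Tm = 64.9 + 41·(10 − 16.4)/23 = 53.5°C ✓ — passes.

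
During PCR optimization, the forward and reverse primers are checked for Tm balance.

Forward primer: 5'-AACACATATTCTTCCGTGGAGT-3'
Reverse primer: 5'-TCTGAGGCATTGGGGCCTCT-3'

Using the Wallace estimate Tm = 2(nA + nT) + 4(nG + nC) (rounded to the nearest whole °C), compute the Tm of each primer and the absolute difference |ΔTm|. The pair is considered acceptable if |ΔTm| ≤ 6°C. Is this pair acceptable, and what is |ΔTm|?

|ΔTm| = 2°C; the pair is acceptable.

Forward: A=6 T=7 G=4 C=5 → Tm = 2·13 + 4·9 = 62°C.
Reverse: A=2 T=6 G=7 C=5 → Tm = 2·8 + 4·12 = 64°C.
|ΔTm| = |62 − 64| = 2°C, ≤ 6°C.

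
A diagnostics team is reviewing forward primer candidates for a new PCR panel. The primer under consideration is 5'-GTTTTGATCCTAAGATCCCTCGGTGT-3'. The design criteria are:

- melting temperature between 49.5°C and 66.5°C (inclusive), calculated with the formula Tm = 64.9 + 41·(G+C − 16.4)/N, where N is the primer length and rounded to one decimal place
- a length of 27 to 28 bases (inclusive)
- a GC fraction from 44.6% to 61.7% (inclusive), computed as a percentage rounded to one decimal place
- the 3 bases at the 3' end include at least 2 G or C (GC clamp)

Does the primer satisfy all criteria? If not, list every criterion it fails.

Base counts: A=4, T=10, G=6, C=6 (length 26).
Tm: Tm = 64.9 + 41·(12 − 16.4)/26 = 58.0°C ✓
length: length 26, outside 27–28 ✗
GC content: GC 12/26 = 46.2% ✓
GC clamp: 3' end TGT has 1 G/C, need ≥2 ✗

Fails: length, GC clamp.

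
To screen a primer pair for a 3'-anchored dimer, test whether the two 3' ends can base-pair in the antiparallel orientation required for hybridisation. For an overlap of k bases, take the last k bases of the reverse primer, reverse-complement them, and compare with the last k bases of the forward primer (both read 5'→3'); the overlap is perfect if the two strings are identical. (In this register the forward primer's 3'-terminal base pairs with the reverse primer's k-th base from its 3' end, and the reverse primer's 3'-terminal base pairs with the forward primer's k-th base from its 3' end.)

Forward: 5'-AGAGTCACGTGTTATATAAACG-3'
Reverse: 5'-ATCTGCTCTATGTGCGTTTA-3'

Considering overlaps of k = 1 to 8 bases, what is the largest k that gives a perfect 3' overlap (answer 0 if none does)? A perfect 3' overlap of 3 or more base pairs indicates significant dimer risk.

Last 8 bases (5'→3') — forward …TATAAACG, reverse …TGCGTTTA.
Reverse complement of the reverse primer's last 8 bases: TAAACGCA; its first k bases are the reverse complement of the reverse primer's last k bases, so a perfect k-base overlap needs the forward primer's last k bases to equal them.
Comparing (forward last k vs required): k=1: G vs T ✗; k=2: CG vs TA ✗; k=3: ACG vs TAA ✗; k=4: AACG vs TAAA ✗; k=5: AAACG vs TAAAC ✗; k=6: TAAACG vs TAAACG ✓; k=7: ATAAACG vs TAAACGC ✗; k=8: TATAAACG vs TAAACGCA ✗.
Only k = 6 is perfect, so the longest perfect 3' overlap is 6.

Longest perfect overlap: 6 complementary base pairs; significant dimer risk (threshold 3).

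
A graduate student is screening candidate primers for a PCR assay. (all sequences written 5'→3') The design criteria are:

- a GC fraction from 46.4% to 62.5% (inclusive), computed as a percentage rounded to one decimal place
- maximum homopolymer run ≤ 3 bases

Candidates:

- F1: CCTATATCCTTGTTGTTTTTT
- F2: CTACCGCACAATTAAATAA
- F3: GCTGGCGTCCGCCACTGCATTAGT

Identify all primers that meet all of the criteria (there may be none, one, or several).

F3 only.

F1 (21 nt, A=2 T=13 G=2 C=4): GC 6/21 = 28.6%, outside 46.4–62.5% ✗; longest run = 6, exceeds 3 ✗ — fails.
F2 (19 nt, A=9 T=4 G=1 C=5): GC 6/19 = 31.6%, outside 46.4–62.5% ✗; longest run = 3 ✓ — fails.
F3 (24 nt, A=3 T=6 G=7 C=8): GC 15/24 = 62.5% ✓; longest run = 2 ✓ — passes.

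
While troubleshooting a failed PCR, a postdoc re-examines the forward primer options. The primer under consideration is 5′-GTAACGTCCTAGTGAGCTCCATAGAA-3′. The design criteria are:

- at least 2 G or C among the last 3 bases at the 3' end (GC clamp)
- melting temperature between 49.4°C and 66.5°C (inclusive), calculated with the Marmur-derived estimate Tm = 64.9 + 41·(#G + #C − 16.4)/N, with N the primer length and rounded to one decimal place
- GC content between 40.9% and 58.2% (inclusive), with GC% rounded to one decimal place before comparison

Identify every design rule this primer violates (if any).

Base counts: A=8, T=6, G=6, C=6 (length 26).
GC clamp: 3' end GAA has 1 G/C, need ≥2 ✗
Tm: Tm = 64.9 + 41·(12 − 16.4)/26 = 58.0°C ✓
GC content: GC 12/26 = 46.2% ✓

Fails: GC clamp.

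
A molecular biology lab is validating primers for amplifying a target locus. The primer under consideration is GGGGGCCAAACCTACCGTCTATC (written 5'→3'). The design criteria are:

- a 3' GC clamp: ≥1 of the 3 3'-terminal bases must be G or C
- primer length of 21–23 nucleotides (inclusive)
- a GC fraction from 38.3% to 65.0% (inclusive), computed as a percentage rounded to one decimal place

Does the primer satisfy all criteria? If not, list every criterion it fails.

Meets all criteria.

Base counts: A=5, T=4, G=6, C=8 (length 23).
GC clamp: 3' end ATC has 1 G/C ✓
length: length 23 ✓
GC content: GC 14/23 = 60.9% ✓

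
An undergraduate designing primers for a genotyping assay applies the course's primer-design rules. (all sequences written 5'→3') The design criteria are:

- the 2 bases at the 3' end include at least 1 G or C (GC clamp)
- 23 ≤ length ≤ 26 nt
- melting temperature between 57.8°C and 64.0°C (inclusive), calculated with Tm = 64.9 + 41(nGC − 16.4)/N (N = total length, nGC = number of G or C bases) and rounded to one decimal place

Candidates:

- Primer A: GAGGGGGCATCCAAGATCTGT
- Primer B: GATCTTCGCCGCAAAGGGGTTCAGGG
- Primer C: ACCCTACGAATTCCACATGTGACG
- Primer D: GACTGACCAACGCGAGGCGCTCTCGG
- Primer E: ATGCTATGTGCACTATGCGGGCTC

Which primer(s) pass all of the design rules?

Primer E only.

Primer A (21 nt, A=5 T=4 G=8 C=4): 3' end GT has 1 G/C ✓; length 21, outside 23–26 ✗; Tm = 64.9 + 41·(12 − 16.4)/21 = 56.3°C, outside 57.8–64.0°C ✗ — fails.
Primer B (26 nt, A=5 T=5 G=10 C=6): 3' end GG has 2 G/C ✓; length 26 ✓; Tm = 64.9 + 41·(16 − 16.4)/26 = 64.3°C, outside 57.8–64.0°C ✗ — fails.
Primer C (24 nt, A=7 T=5 G=4 C=8): 3' end CG has 2 G/C ✓; length 24 ✓; Tm = 64.9 + 41·(12 − 16.4)/24 = 57.4°C, outside 57.8–64.0°C ✗ — fails.
Primer D (26 nt, A=5 T=3 G=9 C=9): 3' end GG has 2 G/C ✓; length 26 ✓; Tm = 64.9 + 41·(18 − 16.4)/26 = 67.4°C, outside 57.8–64.0°C ✗ — fails.
Primer E (24 nt, A=4 T=7 G=7 C=6): 3' end TC has 1 G/C ✓; length 24 ✓; Tm = 64.9 + 41·(13 − 16.4)/24 = 59.1°C ✓ — passes.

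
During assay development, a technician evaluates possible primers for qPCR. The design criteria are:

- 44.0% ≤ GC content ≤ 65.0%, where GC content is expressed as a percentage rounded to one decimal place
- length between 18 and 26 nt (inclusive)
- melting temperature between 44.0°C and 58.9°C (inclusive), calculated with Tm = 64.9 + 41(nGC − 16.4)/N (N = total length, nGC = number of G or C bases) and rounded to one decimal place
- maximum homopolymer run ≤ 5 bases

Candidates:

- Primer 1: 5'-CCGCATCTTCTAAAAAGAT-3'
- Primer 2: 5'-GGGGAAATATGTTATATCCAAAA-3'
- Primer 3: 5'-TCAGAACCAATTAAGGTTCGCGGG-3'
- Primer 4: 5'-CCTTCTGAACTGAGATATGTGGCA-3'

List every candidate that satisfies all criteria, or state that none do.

Primer 3 and Primer 4.

Primer 1 (19 nt, A=7 T=5 G=2 C=5): GC 7/19 = 36.8%, outside 44.0–65.0% ✗; length 19 ✓; Tm = 64.9 + 41·(7 − 16.4)/19 = 44.6°C ✓; longest run = 5 ✓ — fails.
Primer 2 (23 nt, A=10 T=6 G=5 C=2): GC 7/23 = 30.4%, outside 44.0–65.0% ✗; length 23 ✓; Tm = 64.9 + 41·(7 − 16.4)/23 = 48.1°C ✓; longest run = 4 ✓ — fails.
Primer 3 (24 nt, A=7 T=5 G=7 C=5): GC 12/24 = 50.0% ✓; length 24 ✓; Tm = 64.9 + 41·(12 − 16.4)/24 = 57.4°C ✓; longest run = 3 ✓ — passes.
Primer 4 (24 nt, A=6 T=7 G=6 C=5): GC 11/24 = 45.8% ✓; length 24 ✓; Tm = 64.9 + 41·(11 − 16.4)/24 = 55.7°C ✓; longest run = 2 ✓ — passes.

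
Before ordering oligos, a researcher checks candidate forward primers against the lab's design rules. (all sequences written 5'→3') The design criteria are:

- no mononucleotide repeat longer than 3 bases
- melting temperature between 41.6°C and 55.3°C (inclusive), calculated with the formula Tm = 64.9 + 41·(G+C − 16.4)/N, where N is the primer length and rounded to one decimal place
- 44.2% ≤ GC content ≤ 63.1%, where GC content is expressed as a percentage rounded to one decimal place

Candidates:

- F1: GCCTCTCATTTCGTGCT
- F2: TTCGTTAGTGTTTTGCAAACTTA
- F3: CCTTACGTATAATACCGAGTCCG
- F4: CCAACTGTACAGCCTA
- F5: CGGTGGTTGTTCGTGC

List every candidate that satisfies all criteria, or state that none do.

F1, F3, F4 and F5.

F1 (17 nt, A=1 T=7 G=3 C=6): longest run = 3 ✓; Tm = 64.9 + 41·(9 − 16.4)/17 = 47.1°C ✓; GC 9/17 = 52.9% ✓ — passes.
F2 (23 nt, A=5 T=11 G=4 C=3): longest run = 4, exceeds 3 ✗; Tm = 64.9 + 41·(7 − 16.4)/23 = 48.1°C ✓; GC 7/23 = 30.4%, outside 44.2–63.1% ✗ — fails.
F3 (23 nt, A=6 T=6 G=4 C=7): longest run = 2 ✓; Tm = 64.9 + 41·(11 − 16.4)/23 = 55.3°C ✓; GC 11/23 = 47.8% ✓ — passes.
F4 (16 nt, A=5 T=3 G=2 C=6): longest run = 2 ✓; Tm = 64.9 + 41·(8 − 16.4)/16 = 43.4°C ✓; GC 8/16 = 50.0% ✓ — passes.
F5 (16 nt, A=0 T=6 G=7 C=3): longest run = 2 ✓; Tm = 64.9 + 41·(10 − 16.4)/16 = 48.5°C ✓; GC 10/16 = 62.5% ✓ — passes.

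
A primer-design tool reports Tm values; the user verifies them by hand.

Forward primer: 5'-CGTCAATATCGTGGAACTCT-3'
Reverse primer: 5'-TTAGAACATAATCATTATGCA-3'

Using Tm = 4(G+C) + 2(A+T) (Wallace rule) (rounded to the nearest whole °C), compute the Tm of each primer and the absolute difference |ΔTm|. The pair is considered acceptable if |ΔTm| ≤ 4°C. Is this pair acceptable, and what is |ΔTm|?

Forward: A=5 T=6 G=4 C=5 → Tm = 2·11 + 4·9 = 58°C.
Reverse: A=9 T=7 G=2 C=3 → Tm = 2·16 + 4·5 = 52°C.
|ΔTm| = |58 − 52| = 6°C, > 4°C.

|ΔTm| = 6°C; the pair is not acceptable.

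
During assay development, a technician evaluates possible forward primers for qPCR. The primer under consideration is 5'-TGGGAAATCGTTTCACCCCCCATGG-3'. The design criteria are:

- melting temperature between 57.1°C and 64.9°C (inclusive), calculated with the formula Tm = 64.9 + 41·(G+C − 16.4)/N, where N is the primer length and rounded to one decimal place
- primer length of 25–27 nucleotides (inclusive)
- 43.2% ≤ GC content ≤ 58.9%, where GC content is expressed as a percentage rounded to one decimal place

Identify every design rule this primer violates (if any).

Base counts: A=5, T=6, G=6, C=8 (length 25).
Tm: Tm = 64.9 + 41·(14 − 16.4)/25 = 61.0°C ✓
length: length 25 ✓
GC content: GC 14/25 = 56.0% ✓

Meets all criteria.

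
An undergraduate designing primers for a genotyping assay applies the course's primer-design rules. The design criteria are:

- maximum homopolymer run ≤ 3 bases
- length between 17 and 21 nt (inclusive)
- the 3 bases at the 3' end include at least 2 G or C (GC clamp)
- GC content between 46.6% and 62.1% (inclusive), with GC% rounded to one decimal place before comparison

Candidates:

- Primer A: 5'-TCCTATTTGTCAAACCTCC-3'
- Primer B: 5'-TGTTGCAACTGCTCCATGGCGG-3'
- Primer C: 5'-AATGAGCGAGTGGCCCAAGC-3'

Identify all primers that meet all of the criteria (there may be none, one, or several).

Primer C only.

Primer A (19 nt, A=4 T=7 G=1 C=7): longest run = 3 ✓; length 19 ✓; 3' end TCC has 2 G/C ✓; GC 8/19 = 42.1%, outside 46.6–62.1% ✗ — fails.
Primer B (22 nt, A=3 T=6 G=7 C=6): longest run = 2 ✓; length 22, outside 17–21 ✗; 3' end CGG has 3 G/C ✓; GC 13/22 = 59.1% ✓ — fails.
Primer C (20 nt, A=6 T=2 G=7 C=5): longest run = 3 ✓; length 20 ✓; 3' end AGC has 2 G/C ✓; GC 12/20 = 60.0% ✓ — passes.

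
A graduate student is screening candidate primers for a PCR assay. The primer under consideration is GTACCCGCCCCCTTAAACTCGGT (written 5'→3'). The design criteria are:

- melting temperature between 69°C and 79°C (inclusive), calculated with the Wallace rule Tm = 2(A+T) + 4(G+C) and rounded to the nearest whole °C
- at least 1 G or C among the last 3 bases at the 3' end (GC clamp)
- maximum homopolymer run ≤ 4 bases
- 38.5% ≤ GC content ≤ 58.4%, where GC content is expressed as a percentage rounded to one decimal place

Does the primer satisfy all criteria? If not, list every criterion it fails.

Fails: homopolymer run, GC content.

Base counts: A=4, T=5, G=4, C=10 (length 23).
Tm: Tm = 2·9 + 4·14 = 74°C ✓
GC clamp: 3' end GGT has 2 G/C ✓
homopolymer run: longest run = 5, exceeds 4 ✗
GC content: GC 14/23 = 60.9%, outside 38.5–58.4% ✗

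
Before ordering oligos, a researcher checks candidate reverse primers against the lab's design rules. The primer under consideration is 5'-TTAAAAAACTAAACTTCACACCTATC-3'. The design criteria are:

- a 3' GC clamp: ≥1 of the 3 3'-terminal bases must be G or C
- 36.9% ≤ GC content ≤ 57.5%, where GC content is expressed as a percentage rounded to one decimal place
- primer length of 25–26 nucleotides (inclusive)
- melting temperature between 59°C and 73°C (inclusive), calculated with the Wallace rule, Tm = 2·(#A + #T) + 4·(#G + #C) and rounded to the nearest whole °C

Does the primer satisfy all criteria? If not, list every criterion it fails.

Base counts: A=12, T=7, G=0, C=7 (length 26).
GC clamp: 3' end ATC has 1 G/C ✓
GC content: GC 7/26 = 26.9%, outside 36.9–57.5% ✗
length: length 26 ✓
Tm: Tm = 2·19 + 4·7 = 66°C ✓

Fails: GC content.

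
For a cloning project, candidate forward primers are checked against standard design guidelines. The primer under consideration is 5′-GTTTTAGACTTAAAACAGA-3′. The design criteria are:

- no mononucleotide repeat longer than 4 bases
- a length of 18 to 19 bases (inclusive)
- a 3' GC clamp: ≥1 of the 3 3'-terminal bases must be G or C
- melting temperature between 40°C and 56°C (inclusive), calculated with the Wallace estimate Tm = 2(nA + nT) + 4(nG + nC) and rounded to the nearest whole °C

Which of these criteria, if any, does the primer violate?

Meets all criteria.

Base counts: A=8, T=6, G=3, C=2 (length 19).
homopolymer run: longest run = 4 ✓
length: length 19 ✓
GC clamp: 3' end AGA has 1 G/C ✓
Tm: Tm = 2·14 + 4·5 = 48°C ✓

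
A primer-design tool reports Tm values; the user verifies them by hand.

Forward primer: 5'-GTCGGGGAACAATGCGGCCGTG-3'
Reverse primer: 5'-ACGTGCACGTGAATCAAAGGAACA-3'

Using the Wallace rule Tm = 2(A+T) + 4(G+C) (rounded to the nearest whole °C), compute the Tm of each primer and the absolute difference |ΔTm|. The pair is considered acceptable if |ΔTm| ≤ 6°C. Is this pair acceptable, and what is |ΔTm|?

Forward: A=4 T=3 G=10 C=5 → Tm = 2·7 + 4·15 = 74°C.
Reverse: A=10 T=3 G=6 C=5 → Tm = 2·13 + 4·11 = 70°C.
|ΔTm| = |74 − 70| = 4°C, ≤ 6°C.

|ΔTm| = 4°C; the pair is acceptable.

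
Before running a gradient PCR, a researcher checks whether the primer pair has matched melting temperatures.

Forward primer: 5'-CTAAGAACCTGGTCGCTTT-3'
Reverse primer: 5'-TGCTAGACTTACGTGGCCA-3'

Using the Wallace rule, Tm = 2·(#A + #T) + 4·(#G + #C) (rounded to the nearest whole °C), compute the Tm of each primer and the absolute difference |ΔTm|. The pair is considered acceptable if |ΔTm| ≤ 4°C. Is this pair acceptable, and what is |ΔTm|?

|ΔTm| = 2°C; the pair is acceptable.

Forward: A=4 T=6 G=4 C=5 → Tm = 2·10 + 4·9 = 56°C.
Reverse: A=4 T=5 G=5 C=5 → Tm = 2·9 + 4·10 = 58°C.
|ΔTm| = |56 − 58| = 2°C, ≤ 4°C.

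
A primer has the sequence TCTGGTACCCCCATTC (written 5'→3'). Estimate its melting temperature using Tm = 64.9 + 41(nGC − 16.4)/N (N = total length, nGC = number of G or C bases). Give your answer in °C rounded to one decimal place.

Base counts: A=2, T=5, G=2, C=7; G+C = 9, N = 16.
Tm = 64.9 + 41·(9 − 16.4)/16 = 64.9 + -303.40/16 = 45.9°C.

45.9°C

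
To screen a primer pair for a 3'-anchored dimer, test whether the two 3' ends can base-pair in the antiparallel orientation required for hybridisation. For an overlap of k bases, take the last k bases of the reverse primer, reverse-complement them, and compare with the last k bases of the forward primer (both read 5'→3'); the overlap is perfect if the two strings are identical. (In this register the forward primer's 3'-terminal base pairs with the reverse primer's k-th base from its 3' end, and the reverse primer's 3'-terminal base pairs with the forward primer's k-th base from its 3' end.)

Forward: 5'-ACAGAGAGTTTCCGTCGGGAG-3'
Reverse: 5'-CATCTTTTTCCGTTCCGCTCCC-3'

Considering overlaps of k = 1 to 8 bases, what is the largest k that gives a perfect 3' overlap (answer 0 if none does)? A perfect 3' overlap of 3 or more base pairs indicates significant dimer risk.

Longest perfect overlap: 5 complementary base pairs; significant dimer risk (threshold 3).

Last 8 bases (5'→3') — forward …GTCGGGAG, reverse …CCGCTCCC.
Reverse complement of the reverse primer's last 8 bases: GGGAGCGG; its first k bases are the reverse complement of the reverse primer's last k bases, so a perfect k-base overlap needs the forward primer's last k bases to equal them.
Comparing (forward last k vs required): k=1: G vs G ✓; k=2: AG vs GG ✗; k=3: GAG vs GGG ✗; k=4: GGAG vs GGGA ✗; k=5: GGGAG vs GGGAG ✓; k=6: CGGGAG vs GGGAGC ✗; k=7: TCGGGAG vs GGGAGCG ✗; k=8: GTCGGGAG vs GGGAGCGG ✗.
Perfect overlaps at k = 1, 5; the largest is 5.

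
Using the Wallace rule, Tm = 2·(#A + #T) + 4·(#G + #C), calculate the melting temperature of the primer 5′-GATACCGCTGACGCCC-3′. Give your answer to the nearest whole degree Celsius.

Base counts: A=3, T=2, G=4, C=7 (length 16).
Tm = 2·(3+2) + 4·(4+7) = 2·5 + 4·11 = 10 + 44 = 54°C.

54°C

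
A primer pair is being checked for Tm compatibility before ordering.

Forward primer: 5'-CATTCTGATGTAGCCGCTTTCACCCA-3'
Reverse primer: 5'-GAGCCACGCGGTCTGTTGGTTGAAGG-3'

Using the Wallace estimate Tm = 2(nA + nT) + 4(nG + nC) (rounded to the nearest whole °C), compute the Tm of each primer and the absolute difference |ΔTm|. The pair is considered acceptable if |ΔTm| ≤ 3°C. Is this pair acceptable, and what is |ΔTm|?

Forward: A=5 T=8 G=4 C=9 → Tm = 2·13 + 4·13 = 78°C.
Reverse: A=4 T=6 G=11 C=5 → Tm = 2·10 + 4·16 = 84°C.
|ΔTm| = |78 − 84| = 6°C, > 3°C.

|ΔTm| = 6°C; the pair is not acceptable.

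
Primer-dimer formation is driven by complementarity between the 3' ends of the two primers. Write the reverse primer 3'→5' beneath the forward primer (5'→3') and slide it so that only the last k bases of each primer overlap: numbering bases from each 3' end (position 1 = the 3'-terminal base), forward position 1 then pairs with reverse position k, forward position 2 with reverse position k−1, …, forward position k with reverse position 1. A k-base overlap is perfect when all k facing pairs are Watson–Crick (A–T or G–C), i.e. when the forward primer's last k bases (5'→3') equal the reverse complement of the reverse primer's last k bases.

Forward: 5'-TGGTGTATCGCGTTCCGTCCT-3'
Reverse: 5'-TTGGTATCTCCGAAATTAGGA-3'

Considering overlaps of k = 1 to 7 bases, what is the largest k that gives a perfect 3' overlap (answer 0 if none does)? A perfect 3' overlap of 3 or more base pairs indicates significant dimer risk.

Longest perfect overlap: 4 complementary base pairs; significant dimer risk (threshold 3).

Last 7 bases (5'→3') — forward …CCGTCCT, reverse …ATTAGGA.
Reverse complement of the reverse primer's last 7 bases: TCCTAAT; its first k bases are the reverse complement of the reverse primer's last k bases, so a perfect k-base overlap needs the forward primer's last k bases to equal them.
Comparing (forward last k vs required): k=1: T vs T ✓; k=2: CT vs TC ✗; k=3: CCT vs TCC ✗; k=4: TCCT vs TCCT ✓; k=5: GTCCT vs TCCTA ✗; k=6: CGTCCT vs TCCTAA ✗; k=7: CCGTCCT vs TCCTAAT ✗.
Perfect overlaps at k = 1, 4; the largest is 4.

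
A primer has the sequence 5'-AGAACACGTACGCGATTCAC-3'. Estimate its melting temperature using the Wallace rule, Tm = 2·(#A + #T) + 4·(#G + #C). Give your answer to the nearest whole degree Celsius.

60°C

Base counts: A=7, T=3, G=4, C=6 (length 20).
Tm = 2·(7+3) + 4·(4+6) = 2·10 + 4·10 = 20 + 40 = 60°C.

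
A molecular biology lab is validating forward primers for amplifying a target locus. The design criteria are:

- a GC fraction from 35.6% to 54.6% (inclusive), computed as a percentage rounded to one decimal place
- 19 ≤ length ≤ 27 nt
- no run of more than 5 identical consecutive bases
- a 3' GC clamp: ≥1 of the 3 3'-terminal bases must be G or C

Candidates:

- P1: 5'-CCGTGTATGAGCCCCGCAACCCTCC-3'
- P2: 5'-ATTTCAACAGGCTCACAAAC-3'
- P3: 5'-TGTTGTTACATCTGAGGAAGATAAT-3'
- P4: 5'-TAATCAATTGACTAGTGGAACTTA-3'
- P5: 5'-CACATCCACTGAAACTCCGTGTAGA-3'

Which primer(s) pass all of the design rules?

P2 and P5.

P1 (25 nt, A=4 T=4 G=5 C=12): GC 17/25 = 68.0%, outside 35.6–54.6% ✗; length 25 ✓; longest run = 4 ✓; 3' end TCC has 2 G/C ✓ — fails.
P2 (20 nt, A=8 T=4 G=2 C=6): GC 8/20 = 40.0% ✓; length 20 ✓; longest run = 3 ✓; 3' end AAC has 1 G/C ✓ — passes.
P3 (25 nt, A=8 T=9 G=6 C=2): GC 8/25 = 32.0%, outside 35.6–54.6% ✗; length 25 ✓; longest run = 2 ✓; 3' end AAT has 0 G/C, need ≥1 ✗ — fails.
P4 (24 nt, A=9 T=8 G=4 C=3): GC 7/24 = 29.2%, outside 35.6–54.6% ✗; length 24 ✓; longest run = 2 ✓; 3' end TTA has 0 G/C, need ≥1 ✗ — fails.
P5 (25 nt, A=8 T=5 G=4 C=8): GC 12/25 = 48.0% ✓; length 25 ✓; longest run = 3 ✓; 3' end AGA has 1 G/C ✓ — passes.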